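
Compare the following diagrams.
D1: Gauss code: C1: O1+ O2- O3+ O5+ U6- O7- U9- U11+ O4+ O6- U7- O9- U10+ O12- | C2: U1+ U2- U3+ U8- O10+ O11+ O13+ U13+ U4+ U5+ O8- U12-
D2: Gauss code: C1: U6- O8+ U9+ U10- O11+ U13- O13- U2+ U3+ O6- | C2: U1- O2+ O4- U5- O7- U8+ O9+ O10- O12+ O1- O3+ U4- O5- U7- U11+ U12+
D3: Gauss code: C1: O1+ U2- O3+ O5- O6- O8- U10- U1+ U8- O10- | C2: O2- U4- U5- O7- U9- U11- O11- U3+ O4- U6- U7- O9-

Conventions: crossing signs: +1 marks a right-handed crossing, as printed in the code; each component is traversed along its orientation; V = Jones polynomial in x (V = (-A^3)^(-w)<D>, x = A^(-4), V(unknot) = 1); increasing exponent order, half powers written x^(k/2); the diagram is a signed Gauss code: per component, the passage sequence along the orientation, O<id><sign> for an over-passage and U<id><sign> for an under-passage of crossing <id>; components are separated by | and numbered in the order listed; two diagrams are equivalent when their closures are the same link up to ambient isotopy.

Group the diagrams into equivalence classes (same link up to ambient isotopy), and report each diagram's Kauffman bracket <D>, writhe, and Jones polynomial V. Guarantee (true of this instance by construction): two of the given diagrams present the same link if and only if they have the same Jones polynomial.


equivalence classes: {D1, D2} | {D3}
D1 (bracket A^-11 + A^-3 + A^5 - A^9; 13 crossings at w = +1): V = x^(-3/2) - x^(-1/2) - x^(3/2) - x^(7/2)
V(D2) = x^(-3/2) - x^(-1/2) - x^(3/2) - x^(7/2)  [13 crossings, <D> = A^-17 + A^-9 + A^-1 - A^3, w = -1]
V(D3) = x^(-13/2) - x^(-11/2) + x^(-9/2) - 2x^(-7/2) - x^(-3/2)  [11 crossings, <D> = A^-15 + 2A^-7 - A^-3 + A - A^5, w = -7]
key observation: comparing 3 Jones polynomials yields 2 groups


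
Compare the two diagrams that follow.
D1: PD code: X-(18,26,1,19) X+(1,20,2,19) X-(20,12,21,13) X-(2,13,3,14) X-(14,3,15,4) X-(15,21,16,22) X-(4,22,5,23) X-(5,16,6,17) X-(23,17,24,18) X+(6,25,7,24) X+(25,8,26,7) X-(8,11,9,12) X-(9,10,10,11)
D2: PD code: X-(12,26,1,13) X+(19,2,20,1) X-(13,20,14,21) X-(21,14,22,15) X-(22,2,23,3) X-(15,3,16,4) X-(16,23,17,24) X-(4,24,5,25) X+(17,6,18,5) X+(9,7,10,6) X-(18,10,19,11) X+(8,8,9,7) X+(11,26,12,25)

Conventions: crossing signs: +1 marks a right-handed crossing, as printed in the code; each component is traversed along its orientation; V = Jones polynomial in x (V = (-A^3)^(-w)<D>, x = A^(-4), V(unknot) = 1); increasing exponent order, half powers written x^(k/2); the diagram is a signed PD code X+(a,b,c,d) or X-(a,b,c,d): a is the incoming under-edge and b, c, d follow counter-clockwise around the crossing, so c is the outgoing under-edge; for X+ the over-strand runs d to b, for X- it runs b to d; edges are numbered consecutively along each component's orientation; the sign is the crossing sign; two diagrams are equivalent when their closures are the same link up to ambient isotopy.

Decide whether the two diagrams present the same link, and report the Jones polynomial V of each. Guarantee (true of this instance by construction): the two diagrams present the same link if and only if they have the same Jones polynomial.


same link: yes
V(D1) = x^(-13/2) - x^(-11/2) + x^(-9/2) - 2x^(-7/2) - x^(-3/2)  [13 crossings, <D> = A^-15 + 2A^-7 - A^-3 + A - A^5, w = -7]
V(D2) = x^(-13/2) - x^(-11/2) + x^(-9/2) - 2x^(-7/2) - x^(-3/2)  (w -3, c 13, <D> = A^-3 + 2A^5 - A^9 + A^13 - A^17)
note: Reidemeister moves carry D1 (13 crossings) to D2 (13)


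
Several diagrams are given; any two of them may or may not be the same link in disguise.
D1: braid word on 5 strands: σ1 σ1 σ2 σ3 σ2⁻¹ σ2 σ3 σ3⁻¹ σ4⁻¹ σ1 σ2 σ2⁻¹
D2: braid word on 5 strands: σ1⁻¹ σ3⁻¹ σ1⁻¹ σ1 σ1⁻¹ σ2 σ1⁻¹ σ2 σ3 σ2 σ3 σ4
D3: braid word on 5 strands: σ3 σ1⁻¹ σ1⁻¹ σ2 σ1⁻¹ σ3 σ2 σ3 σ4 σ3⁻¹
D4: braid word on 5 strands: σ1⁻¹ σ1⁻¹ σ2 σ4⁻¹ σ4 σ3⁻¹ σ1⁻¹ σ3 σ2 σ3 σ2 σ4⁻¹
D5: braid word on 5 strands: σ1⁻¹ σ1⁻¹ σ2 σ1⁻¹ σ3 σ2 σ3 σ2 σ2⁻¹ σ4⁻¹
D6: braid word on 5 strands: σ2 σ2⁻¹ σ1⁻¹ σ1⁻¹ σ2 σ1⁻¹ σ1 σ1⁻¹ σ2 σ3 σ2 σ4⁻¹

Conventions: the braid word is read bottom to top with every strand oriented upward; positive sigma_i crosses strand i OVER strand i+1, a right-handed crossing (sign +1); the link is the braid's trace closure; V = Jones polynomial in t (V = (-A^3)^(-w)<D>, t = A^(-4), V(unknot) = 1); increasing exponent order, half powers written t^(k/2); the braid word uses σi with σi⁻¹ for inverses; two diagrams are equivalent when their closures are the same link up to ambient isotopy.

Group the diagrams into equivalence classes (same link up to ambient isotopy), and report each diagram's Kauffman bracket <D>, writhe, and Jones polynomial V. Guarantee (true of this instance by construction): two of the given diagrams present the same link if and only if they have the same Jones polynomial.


grouping into links: {D1} | {D2, D3, D4, D5, D6}
V(D1) = t + t^3 - t^4  (w +4, c 12, <D> = -A^-4 + 1 + A^8)
V(D2) = -t^-3 + 2t^-2 - 2t^-1 + 3 - 2t + 2t^2 - t^3  [12 crossings, <D> = -A^-6 + 2A^-2 - 2A^2 + 3A^6 - 2A^10 + 2A^14 - A^18, w = +2]
V(D3) = -t^-3 + 2t^-2 - 2t^-1 + 3 - 2t + 2t^2 - t^3  [10 crossings, <D> = -A^-6 + 2A^-2 - 2A^2 + 3A^6 - 2A^10 + 2A^14 - A^18, w = +2]
V(D4) = -t^-3 + 2t^-2 - 2t^-1 + 3 - 2t + 2t^2 - t^3  [12 crossings, <D> = -A^-12 + 2A^-8 - 2A^-4 + 3 - 2A^4 + 2A^8 - A^12, w = 0]
V(D5) = -t^-3 + 2t^-2 - 2t^-1 + 3 - 2t + 2t^2 - t^3  [10 crossings, <D> = -A^-12 + 2A^-8 - 2A^-4 + 3 - 2A^4 + 2A^8 - A^12, w = 0]
V(D6) = -t^-3 + 2t^-2 - 2t^-1 + 3 - 2t + 2t^2 - t^3  [12 crossings, <D> = -A^-12 + 2A^-8 - 2A^-4 + 3 - 2A^4 + 2A^8 - A^12, w = 0]
why: 2 values of V(t) split the 6 diagrams


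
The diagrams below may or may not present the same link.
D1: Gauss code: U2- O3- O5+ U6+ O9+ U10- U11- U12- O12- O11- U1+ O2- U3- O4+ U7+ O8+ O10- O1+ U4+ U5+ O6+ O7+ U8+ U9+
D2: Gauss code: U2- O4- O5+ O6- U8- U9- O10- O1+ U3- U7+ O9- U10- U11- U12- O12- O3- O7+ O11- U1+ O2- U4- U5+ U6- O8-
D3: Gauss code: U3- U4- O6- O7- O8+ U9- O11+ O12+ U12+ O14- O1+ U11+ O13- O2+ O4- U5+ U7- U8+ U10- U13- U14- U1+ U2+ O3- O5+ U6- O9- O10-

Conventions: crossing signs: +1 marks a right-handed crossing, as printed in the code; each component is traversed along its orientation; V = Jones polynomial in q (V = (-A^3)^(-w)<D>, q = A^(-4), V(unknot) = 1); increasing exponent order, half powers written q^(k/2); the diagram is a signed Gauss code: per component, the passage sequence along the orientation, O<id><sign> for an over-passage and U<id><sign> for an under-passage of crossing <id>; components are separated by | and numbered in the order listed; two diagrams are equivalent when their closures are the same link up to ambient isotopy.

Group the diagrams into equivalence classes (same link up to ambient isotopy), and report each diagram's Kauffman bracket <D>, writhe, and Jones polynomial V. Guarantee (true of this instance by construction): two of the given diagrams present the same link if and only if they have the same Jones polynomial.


equivalence classes: {D1} | {D2} | {D3}
D1 (bracket -A^-18 + A^-14 - A^-10 + 2A^-6 - A^-2 + A^2; 12 crossings at w = +2): V = q - q^2 + 2q^3 - q^4 + q^5 - q^6
D2 (bracket A^-14 + A^-6 - A^-2; 12 crossings at w = -6): V = -q^-4 + q^-3 + q^-1
D3 (bracket A^-2 - A^2 + 2A^6 - A^10 + A^14 - A^18; 14 crossings at w = -2): V = -q^-6 + q^-5 - q^-4 + 2q^-3 - q^-2 + q^-1
key observation: V(q) takes 3 values over 3 diagrams, fixing the grouping


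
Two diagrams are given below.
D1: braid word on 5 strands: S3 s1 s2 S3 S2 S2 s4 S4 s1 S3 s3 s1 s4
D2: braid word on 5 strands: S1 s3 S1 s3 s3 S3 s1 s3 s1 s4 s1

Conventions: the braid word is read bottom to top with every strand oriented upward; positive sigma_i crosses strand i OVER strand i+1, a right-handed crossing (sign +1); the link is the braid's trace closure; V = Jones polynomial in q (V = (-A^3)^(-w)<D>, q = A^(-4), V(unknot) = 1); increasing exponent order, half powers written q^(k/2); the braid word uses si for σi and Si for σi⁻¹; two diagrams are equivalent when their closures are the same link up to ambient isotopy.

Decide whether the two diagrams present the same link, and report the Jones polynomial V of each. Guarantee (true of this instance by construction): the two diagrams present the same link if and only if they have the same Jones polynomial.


equivalent: no
V(D1) = -q^(-7/2) - 2q^(-3/2) + 2q^(-1/2) - 2q^(1/2) + 2q^(3/2) - 2q^(5/2) + q^(7/2)  (w +1, c 13, <D> = -A^-11 + 2A^-7 - 2A^-3 + 2A - 2A^5 + 2A^9 + A^17)
V(D2) = -q^(1/2) - q^(3/2) - q^(5/2) + q^(9/2)  [11 crossings, <D> = -A^-3 + A^5 + A^9 + A^13, w = +5]
key observation: 2 classes among 2 diagrams; unequal V(q) rules out equality


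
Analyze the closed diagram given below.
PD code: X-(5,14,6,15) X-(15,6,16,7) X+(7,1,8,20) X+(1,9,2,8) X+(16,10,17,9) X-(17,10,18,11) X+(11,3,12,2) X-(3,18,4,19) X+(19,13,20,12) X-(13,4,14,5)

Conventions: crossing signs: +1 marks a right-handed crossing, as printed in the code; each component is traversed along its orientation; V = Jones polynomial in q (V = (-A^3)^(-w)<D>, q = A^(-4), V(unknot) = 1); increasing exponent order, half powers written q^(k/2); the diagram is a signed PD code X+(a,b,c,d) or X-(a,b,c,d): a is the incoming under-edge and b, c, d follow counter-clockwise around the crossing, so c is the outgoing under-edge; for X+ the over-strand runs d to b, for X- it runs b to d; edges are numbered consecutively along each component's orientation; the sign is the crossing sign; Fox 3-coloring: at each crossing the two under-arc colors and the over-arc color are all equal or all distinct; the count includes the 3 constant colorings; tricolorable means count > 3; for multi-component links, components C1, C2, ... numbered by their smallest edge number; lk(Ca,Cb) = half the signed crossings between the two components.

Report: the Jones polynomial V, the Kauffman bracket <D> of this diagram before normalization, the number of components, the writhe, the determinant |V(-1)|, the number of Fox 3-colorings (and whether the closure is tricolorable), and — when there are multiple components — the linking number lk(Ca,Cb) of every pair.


Jones polynomial: V(q) = q^-4 - 2q^-3 + 3q^-2 - 4q^-1 + 5 - 4q + 3q^2 - 2q^3 + q^4
<D> = A^-16 - 2A^-12 + 3A^-8 - 4A^-4 + 5 - 4A^4 + 3A^8 - 2A^12 + A^16; writhe 0
components 1, writhe 0 (10 crossings)
3-colorings: 3 of 3^10, det 25 — not tricolorable
note: V spans 8 powers of q: at least 8 crossings in any diagram


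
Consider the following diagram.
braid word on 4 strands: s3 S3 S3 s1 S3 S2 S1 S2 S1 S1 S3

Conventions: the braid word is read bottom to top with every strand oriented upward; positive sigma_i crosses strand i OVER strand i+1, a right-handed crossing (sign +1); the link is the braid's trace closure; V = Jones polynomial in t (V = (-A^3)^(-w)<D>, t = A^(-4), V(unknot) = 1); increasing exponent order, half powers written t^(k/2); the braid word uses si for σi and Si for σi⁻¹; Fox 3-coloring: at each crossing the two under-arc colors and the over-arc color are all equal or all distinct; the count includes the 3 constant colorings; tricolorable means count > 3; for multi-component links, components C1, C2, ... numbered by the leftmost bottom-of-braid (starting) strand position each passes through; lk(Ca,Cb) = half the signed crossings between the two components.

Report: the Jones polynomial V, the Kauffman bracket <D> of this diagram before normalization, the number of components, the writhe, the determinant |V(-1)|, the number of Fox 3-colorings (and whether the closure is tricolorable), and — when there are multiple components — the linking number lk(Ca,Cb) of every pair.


V(t) = t^-8 - 2t^-7 + t^-6 - 2t^-5 + 2t^-4 + t^-2
bracket: -A^-13 - 2A^-5 + 2A^-1 - A^3 + 2A^7 - A^11, w = -7
1 component, writhe -7, over 11 crossings
det 9, colorings 27 of 3^11 — tricolorable
observation: w = -7 shifts under R1 moves; the (-A^3)^(7) factor cancels that in V


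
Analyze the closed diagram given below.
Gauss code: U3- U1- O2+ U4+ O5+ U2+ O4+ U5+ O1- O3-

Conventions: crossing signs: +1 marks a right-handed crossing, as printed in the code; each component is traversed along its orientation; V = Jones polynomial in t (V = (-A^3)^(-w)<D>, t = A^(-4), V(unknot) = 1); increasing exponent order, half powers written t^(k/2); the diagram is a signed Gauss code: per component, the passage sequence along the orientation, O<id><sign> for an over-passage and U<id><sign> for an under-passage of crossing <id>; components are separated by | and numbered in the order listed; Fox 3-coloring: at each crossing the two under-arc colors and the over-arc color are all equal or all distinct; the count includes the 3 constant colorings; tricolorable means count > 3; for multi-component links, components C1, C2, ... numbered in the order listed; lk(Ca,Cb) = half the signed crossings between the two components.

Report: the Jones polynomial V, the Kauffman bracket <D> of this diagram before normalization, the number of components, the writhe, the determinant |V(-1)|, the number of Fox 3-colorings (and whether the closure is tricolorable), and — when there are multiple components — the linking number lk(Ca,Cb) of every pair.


Jones polynomial: V(t) = t + t^3 - t^4
<D> = A^-13 - A^-9 - A^-1; writhe +1
components 1, writhe +1 (5 crossings)
3-colorings: 9 of 3^5, det 3 — tricolorable
note: V spans 3 powers of t: at least 3 crossings in any diagram


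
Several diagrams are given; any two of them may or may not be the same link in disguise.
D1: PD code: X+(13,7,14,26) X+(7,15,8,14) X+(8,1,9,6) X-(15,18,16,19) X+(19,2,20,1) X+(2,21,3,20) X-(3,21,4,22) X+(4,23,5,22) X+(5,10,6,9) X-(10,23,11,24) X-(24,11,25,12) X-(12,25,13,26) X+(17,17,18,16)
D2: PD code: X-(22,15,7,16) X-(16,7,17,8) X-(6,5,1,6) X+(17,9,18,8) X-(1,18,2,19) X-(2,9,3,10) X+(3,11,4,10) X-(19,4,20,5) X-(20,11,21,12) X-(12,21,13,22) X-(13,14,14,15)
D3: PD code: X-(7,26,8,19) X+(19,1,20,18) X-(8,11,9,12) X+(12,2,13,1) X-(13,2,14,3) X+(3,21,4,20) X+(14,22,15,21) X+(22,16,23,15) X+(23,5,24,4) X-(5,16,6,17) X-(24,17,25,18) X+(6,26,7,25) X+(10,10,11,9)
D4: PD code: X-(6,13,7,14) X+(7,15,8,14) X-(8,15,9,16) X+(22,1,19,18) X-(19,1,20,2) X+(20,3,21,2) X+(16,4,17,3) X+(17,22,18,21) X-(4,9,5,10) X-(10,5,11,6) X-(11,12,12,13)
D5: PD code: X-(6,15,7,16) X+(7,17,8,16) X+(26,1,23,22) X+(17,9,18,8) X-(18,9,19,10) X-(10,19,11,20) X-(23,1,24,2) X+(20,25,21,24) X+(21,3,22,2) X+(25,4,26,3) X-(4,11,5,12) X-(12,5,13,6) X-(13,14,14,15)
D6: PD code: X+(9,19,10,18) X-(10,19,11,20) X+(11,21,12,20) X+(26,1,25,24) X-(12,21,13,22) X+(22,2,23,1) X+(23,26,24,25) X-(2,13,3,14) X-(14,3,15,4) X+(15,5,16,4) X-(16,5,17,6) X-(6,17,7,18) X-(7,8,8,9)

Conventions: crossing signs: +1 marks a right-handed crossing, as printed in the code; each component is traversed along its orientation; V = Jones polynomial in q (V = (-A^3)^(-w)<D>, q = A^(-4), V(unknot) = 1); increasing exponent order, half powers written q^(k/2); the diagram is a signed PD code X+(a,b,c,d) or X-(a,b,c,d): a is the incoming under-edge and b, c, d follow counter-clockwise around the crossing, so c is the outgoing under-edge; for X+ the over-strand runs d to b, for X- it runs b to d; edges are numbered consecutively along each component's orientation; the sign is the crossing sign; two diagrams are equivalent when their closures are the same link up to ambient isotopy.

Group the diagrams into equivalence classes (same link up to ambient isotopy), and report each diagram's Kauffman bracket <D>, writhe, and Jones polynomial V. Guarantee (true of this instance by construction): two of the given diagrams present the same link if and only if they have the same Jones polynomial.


equivalence classes: {D1, D3} | {D2} | {D4, D5, D6}
D1 (bracket A^-9 + A^-1 - A^3 + A^7; 13 crossings at w = +3): V = -q^(1/2) + q^(3/2) - q^(5/2) - q^(9/2)
D2 (bracket A^-15 + 2A^-7 - A^-3 + A - A^5; 11 crossings at w = -7): V = q^(-13/2) - q^(-11/2) + q^(-9/2) - 2q^(-7/2) - q^(-3/2)
V(D3) = -q^(1/2) + q^(3/2) - q^(5/2) - q^(9/2)  [13 crossings, <D> = A^-9 + A^-1 - A^3 + A^7, w = +3]
V(D4) = q^(-7/2) - q^(-5/2) + q^(-3/2) - 2q^(-1/2) - q^(3/2)  (w -1, c 11, <D> = A^-9 + 2A^-1 - A^3 + A^7 - A^11)
D5 (bracket A^-9 + 2A^-1 - A^3 + A^7 - A^11; 13 crossings at w = -1): V = q^(-7/2) - q^(-5/2) + q^(-3/2) - 2q^(-1/2) - q^(3/2)
V(D6) = q^(-7/2) - q^(-5/2) + q^(-3/2) - 2q^(-1/2) - q^(3/2)  (w -1, c 13, <D> = A^-9 + 2A^-1 - A^3 + A^7 - A^11)
observation: V(q) takes 3 values over 6 diagrams, fixing the grouping


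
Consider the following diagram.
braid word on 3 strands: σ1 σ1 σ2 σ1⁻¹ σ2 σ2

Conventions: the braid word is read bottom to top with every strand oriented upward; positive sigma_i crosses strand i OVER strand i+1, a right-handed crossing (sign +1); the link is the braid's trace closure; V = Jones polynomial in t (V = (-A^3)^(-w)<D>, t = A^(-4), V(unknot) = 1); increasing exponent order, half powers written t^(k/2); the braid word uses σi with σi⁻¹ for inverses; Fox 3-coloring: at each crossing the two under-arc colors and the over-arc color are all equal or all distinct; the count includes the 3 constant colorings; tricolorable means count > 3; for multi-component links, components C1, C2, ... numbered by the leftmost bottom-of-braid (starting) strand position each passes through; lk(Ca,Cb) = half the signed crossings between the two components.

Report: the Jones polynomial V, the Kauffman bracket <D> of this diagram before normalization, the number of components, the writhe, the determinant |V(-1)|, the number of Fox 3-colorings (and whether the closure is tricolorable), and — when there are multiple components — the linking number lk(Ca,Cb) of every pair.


V(t) = t - t^2 + 2t^3 - t^4 + t^5 - t^6
bracket: -A^-12 + A^-8 - A^-4 + 2 - A^4 + A^8, w = +4
1 component, writhe +4, over 6 crossings
det 7, colorings 3 of 3^6 — not tricolorable
observation: |V(-1)| = 7: so not tricolorable, since 3 does not divide 7


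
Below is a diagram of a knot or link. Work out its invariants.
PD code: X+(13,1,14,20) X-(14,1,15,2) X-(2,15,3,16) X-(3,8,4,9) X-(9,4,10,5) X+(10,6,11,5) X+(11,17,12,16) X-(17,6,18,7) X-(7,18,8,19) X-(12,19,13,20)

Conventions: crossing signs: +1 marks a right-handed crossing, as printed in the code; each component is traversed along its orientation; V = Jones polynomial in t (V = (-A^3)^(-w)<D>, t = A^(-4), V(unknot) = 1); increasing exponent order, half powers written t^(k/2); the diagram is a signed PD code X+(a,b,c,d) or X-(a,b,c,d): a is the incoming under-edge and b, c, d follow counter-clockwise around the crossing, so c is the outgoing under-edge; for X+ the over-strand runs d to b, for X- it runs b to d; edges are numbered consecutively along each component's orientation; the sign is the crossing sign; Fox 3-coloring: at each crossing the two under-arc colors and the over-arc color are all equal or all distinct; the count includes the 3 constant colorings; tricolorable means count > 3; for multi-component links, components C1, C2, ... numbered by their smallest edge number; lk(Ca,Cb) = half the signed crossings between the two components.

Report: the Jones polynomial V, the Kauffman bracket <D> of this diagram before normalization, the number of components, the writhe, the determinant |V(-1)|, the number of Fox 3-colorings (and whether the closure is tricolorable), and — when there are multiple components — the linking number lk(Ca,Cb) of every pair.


V(t) = -t^-6 + t^-5 - t^-4 + 2t^-3 - t^-2 + t^-1
bracket: A^-8 - A^-4 + 2 - A^4 + A^8 - A^12, w = -4
1 component, writhe -4, over 10 crossings
det 7, colorings 3 of 3^10 — not tricolorable
observation: |V(-1)| = 7: so not tricolorable, since 3 does not divide 7


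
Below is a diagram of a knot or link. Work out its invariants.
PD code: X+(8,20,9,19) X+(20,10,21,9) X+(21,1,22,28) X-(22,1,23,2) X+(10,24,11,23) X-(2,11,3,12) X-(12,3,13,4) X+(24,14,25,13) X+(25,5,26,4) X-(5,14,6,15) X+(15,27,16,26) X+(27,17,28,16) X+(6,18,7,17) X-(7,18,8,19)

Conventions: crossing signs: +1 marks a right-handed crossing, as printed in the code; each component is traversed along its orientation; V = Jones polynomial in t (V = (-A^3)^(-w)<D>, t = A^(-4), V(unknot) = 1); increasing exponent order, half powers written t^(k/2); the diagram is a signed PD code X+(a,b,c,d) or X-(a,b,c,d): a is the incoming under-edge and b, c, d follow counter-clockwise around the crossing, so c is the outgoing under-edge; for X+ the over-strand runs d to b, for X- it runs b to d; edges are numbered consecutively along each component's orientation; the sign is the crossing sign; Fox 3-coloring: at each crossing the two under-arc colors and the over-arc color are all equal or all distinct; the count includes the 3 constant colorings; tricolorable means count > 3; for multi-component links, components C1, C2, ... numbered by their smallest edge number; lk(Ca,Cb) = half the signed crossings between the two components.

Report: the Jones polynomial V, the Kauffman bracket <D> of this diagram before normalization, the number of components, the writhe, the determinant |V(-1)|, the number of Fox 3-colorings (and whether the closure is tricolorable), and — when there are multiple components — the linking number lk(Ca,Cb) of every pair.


Jones polynomial: V(t) = -1 + 3t - 3t^2 + 5t^3 - 5t^4 + 4t^5 - 3t^6 + 2t^7 - t^8
<D> = -A^-20 + 2A^-16 - 3A^-12 + 4A^-8 - 5A^-4 + 5 - 3A^4 + 3A^8 - A^12; writhe +4
components 1, writhe +4 (14 crossings)
3-colorings: 9 of 3^14, det 27 — tricolorable
note: det 27 = |V(-1)|; divisible by 3, so tricolorable


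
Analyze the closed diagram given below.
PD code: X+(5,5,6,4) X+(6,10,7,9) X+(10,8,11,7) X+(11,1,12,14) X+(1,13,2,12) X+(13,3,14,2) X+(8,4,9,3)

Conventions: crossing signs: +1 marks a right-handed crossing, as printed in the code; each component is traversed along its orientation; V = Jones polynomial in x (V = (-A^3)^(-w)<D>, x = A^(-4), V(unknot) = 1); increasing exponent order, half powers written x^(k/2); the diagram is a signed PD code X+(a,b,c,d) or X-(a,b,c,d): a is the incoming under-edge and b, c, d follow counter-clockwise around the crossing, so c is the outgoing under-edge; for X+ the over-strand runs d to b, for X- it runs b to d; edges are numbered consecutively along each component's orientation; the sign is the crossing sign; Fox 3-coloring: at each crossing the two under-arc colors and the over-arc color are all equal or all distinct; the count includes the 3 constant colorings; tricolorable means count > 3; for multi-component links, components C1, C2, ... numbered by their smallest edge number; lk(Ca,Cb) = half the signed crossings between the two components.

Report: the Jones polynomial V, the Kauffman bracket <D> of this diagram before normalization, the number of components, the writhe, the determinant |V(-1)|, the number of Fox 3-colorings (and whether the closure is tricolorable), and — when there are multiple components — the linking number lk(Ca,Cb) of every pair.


Jones polynomial: V(x) = x^2 + 2x^4 - 2x^5 + x^6 - 2x^7 + x^8
<D> = -A^-11 + 2A^-7 - A^-3 + 2A - 2A^5 - A^13; writhe +7
components 1, writhe +7 (7 crossings)
3-colorings: 27 of 3^7, det 9 — tricolorable
note: w = +7 (over 7 crossings) is diagram-only; (-A^3)^(-7) removes it from V


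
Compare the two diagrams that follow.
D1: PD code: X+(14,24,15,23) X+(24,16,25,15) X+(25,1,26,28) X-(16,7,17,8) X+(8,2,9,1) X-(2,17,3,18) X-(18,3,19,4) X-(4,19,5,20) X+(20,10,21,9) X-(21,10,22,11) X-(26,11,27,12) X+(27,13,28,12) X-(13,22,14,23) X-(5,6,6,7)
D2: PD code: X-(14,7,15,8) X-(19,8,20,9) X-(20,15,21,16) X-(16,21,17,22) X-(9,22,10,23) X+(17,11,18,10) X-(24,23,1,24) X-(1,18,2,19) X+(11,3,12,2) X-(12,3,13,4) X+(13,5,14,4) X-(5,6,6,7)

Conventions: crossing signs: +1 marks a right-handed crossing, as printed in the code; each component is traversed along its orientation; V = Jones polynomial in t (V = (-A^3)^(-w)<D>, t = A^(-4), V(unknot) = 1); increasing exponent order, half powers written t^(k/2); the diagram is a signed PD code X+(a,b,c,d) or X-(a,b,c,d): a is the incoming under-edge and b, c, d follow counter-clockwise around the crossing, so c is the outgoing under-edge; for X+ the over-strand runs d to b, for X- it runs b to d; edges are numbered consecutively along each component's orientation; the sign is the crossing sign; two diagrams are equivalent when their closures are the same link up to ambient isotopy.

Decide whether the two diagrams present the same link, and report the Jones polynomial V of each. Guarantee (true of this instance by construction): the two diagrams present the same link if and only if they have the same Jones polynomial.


equivalent: no
D1 (bracket A^-10 - A^-6 + 2A^-2 - 2A^2 + 2A^6 - 2A^10 + A^14; 14 crossings at w = -2): V = t^-5 - 2t^-4 + 2t^-3 - 2t^-2 + 2t^-1 - 1 + t
V(D2) = -t^-6 + t^-5 - t^-4 + 2t^-3 - t^-2 + t^-1  [12 crossings, <D> = A^-14 - A^-10 + 2A^-6 - A^-2 + A^2 - A^6, w = -6]
observation: comparing 2 Jones polynomials yields 2 groups


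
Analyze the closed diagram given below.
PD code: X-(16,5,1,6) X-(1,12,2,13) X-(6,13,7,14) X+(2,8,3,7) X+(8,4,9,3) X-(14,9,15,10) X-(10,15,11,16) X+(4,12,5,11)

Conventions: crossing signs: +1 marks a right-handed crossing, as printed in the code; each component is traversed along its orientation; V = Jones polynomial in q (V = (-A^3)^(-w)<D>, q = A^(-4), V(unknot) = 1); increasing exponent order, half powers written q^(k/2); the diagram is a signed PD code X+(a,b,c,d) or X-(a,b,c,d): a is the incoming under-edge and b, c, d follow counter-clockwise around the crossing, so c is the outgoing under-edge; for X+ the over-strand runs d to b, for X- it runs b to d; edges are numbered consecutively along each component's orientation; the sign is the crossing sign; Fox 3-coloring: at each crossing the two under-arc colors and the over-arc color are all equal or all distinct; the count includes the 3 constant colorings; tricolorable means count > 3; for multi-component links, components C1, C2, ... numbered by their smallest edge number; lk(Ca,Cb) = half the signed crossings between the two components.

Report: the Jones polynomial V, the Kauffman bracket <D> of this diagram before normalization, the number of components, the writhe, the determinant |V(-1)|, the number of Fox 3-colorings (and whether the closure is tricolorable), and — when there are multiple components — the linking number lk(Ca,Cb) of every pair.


V(q) = -q^-4 + q^-3 + q^-1
bracket: A^-2 + A^6 - A^10, w = -2
1 component, writhe -2, over 8 crossings
det 3, colorings 9 of 3^8 — tricolorable
observation: w = -2 (over 8 crossings) is diagram-only; (-A^3)^(2) removes it from V


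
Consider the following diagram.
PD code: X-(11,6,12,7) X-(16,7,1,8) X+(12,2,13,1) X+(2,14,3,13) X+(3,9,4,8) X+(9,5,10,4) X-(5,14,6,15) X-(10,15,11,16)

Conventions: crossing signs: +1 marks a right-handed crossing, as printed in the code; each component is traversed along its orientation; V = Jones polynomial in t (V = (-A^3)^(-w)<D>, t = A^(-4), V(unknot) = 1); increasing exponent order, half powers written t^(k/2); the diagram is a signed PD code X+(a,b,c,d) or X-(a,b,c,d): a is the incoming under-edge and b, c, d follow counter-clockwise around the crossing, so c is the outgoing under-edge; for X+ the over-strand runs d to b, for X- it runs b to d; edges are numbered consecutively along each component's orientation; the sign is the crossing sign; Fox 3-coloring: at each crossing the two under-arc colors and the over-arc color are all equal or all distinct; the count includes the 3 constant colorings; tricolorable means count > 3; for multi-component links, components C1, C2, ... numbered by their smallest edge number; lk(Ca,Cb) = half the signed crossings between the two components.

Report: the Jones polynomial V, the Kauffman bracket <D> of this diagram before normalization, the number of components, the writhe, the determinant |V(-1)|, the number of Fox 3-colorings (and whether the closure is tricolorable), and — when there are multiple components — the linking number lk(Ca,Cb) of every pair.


V(t) = t^-2 - t^-1 + 1 - t + t^2
bracket: A^-8 - A^-4 + 1 - A^4 + A^8, w = 0
1 component, writhe 0, over 8 crossings
det 5, colorings 3 of 3^8 — not tricolorable
observation: palindromic: swapping t for 1/t fixes V


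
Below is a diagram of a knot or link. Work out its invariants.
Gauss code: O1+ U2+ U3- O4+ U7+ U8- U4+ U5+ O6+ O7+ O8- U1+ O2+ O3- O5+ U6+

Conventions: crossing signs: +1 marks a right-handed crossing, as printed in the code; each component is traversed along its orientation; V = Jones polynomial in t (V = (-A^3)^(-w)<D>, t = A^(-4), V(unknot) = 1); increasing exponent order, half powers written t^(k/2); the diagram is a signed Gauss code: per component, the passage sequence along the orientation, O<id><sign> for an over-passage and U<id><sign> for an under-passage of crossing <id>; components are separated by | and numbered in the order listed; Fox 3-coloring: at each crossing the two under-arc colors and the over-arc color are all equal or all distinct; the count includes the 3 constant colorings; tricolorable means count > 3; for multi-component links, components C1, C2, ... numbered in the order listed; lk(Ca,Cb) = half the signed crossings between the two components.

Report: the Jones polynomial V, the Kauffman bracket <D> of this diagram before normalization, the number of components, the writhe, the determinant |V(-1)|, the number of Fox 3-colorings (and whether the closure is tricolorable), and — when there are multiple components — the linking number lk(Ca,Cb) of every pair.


V = t + t^3 - t^4
<D> = -A^-4 + 1 + A^8 (w = +4)
1 component over 8 crossings, w = +4
9 Fox colorings among 3^8, |V(-1)| = 3: tricolorable
why: w = +4 shifts under R1 moves; the (-A^3)^(-4) factor cancels that in V


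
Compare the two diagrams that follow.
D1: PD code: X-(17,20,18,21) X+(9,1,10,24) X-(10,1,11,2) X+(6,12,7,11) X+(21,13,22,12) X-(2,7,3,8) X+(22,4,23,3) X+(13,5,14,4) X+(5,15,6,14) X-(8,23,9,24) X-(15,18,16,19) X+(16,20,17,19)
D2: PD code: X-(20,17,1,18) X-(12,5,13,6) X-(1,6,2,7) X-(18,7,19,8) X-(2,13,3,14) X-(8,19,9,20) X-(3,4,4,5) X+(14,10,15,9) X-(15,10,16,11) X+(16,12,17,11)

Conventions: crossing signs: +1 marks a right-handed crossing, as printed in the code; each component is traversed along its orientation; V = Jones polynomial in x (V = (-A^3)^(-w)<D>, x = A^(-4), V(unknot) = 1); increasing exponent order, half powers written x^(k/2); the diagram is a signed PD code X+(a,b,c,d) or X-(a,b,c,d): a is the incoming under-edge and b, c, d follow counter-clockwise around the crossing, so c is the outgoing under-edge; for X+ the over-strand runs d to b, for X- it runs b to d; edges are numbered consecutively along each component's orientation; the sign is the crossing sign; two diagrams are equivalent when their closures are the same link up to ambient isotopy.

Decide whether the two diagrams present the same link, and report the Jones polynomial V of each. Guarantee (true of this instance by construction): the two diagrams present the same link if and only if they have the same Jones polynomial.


equivalent: no
D1 (bracket A^-14 - 2A^-10 + 2A^-6 - 2A^-2 + 2A^2 - A^6 + A^10; 12 crossings at w = +2): V = x^-1 - 1 + 2x - 2x^2 + 2x^3 - 2x^4 + x^5
D2 (bracket A^-14 - A^-10 + 2A^-6 - A^-2 + A^2 - A^6; 10 crossings at w = -6): V = -x^-6 + x^-5 - x^-4 + 2x^-3 - x^-2 + x^-1
key observation: V(x) takes 2 values over 2 diagrams, fixing the grouping


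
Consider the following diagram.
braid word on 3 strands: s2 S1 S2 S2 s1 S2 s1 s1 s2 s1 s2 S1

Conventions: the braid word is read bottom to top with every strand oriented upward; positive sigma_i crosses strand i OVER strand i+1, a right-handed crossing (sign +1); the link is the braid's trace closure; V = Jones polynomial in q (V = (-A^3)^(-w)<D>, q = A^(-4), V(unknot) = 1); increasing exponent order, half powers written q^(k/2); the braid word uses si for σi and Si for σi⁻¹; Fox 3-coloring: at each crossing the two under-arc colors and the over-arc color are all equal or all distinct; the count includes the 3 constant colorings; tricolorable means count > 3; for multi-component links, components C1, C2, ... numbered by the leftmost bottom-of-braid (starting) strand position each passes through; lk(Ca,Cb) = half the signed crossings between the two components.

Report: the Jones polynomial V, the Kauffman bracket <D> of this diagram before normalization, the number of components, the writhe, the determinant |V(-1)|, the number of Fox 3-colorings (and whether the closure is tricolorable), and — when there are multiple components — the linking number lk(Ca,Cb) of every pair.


V(q) = -q^-2 + 3q^-1 - 4 + 6q - 6q^2 + 6q^3 - 5q^4 + 3q^5 - q^6
bracket: -A^-18 + 3A^-14 - 5A^-10 + 6A^-6 - 6A^-2 + 6A^2 - 4A^6 + 3A^10 - A^14, w = +2
1 component, writhe +2, over 12 crossings
det 35, colorings 3 of 3^12 — not tricolorable
observation: V spans 8 powers of q: at least 8 crossings in any diagram


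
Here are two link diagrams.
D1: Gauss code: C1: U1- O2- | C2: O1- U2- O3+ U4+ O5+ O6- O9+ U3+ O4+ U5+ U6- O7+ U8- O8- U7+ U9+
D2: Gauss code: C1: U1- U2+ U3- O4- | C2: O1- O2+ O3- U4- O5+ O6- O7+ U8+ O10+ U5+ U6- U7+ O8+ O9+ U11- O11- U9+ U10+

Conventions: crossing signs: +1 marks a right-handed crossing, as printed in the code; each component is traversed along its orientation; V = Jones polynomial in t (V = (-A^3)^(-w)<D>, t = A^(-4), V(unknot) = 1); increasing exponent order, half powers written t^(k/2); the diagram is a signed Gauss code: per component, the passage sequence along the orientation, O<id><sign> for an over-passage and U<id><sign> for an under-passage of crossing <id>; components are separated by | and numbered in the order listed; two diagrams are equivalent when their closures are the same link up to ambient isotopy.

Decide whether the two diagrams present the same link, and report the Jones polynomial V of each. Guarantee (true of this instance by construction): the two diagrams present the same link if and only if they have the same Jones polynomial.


same link: yes
V(D1) = -t^(-3/2) - 2t^(1/2) + t^(3/2) - t^(5/2) + t^(7/2)  [9 crossings, <D> = -A^-11 + A^-7 - A^-3 + 2A + A^9, w = +1]
V(D2) = -t^(-3/2) - 2t^(1/2) + t^(3/2) - t^(5/2) + t^(7/2)  [11 crossings, <D> = -A^-11 + A^-7 - A^-3 + 2A + A^9, w = +1]
insight: one V(t) for all 2 diagrams — one class (guaranteed)


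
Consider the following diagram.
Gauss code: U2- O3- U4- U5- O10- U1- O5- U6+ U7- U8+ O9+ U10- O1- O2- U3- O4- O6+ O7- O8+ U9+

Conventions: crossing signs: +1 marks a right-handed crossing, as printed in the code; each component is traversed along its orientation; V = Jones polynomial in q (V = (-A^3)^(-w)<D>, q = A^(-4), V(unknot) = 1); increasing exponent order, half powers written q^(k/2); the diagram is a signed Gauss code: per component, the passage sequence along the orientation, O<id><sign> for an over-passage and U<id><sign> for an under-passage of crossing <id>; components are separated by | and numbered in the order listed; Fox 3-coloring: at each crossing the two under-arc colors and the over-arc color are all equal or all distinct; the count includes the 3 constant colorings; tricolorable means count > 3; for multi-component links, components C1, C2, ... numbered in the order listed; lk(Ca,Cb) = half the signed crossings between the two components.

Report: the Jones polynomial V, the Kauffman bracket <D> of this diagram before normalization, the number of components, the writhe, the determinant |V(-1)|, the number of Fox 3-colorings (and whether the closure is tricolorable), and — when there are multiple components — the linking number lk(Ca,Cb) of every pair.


V = q^-7 - 2q^-6 + 2q^-5 - 3q^-4 + 3q^-3 - 2q^-2 + 2q^-1
<D> = 2A^-8 - 2A^-4 + 3 - 3A^4 + 2A^8 - 2A^12 + A^16 (w = -4)
1 component over 10 crossings, w = -4
9 Fox colorings among 3^10, |V(-1)| = 15: tricolorable
why: w = -4 shifts under R1 moves; the (-A^3)^(4) factor cancels that in V


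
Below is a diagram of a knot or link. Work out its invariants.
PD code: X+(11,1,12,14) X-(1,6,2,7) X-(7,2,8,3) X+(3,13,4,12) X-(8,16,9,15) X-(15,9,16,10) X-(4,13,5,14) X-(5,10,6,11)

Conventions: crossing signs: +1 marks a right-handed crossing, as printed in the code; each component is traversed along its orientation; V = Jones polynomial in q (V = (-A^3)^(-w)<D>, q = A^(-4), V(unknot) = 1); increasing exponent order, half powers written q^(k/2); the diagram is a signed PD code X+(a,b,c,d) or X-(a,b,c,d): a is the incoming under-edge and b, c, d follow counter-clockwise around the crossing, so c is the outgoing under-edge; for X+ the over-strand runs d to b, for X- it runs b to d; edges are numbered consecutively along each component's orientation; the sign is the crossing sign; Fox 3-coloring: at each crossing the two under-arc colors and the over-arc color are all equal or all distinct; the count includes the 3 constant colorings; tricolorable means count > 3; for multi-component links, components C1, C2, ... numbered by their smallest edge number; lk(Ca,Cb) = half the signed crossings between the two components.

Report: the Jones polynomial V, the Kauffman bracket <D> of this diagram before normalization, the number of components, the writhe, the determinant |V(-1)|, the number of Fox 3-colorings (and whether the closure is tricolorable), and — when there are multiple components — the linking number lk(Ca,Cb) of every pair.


V = q^(-13/2) - q^(-11/2) + q^(-9/2) - 2q^(-7/2) - q^(-3/2)
<D> = -A^-6 - 2A^2 + A^6 - A^10 + A^14 (w = -4)
2 components over 8 crossings, w = -4
lk(C1,C2): -1
9 Fox colorings among 3^8, |V(-1)| = 6: tricolorable
why: w = -4 (over 8 crossings) is diagram-only; (-A^3)^(4) removes it from V


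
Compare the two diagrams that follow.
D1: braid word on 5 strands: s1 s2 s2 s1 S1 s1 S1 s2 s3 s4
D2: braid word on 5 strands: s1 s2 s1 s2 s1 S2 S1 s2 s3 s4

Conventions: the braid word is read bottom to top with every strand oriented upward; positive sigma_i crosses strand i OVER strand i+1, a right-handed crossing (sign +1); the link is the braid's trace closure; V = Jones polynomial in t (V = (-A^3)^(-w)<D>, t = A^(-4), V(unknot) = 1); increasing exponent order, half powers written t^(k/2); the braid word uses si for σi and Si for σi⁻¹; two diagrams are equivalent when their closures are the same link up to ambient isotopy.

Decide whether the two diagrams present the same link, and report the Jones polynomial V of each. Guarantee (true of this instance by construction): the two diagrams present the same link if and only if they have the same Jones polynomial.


same link: yes
V(D1) = t + t^3 - t^4  [10 crossings, <D> = -A^2 + A^6 + A^14, w = +6]
D2 (bracket -A^2 + A^6 + A^14; 10 crossings at w = +6): V = t + t^3 - t^4
note: all 2 diagrams share one V(t), hence one class


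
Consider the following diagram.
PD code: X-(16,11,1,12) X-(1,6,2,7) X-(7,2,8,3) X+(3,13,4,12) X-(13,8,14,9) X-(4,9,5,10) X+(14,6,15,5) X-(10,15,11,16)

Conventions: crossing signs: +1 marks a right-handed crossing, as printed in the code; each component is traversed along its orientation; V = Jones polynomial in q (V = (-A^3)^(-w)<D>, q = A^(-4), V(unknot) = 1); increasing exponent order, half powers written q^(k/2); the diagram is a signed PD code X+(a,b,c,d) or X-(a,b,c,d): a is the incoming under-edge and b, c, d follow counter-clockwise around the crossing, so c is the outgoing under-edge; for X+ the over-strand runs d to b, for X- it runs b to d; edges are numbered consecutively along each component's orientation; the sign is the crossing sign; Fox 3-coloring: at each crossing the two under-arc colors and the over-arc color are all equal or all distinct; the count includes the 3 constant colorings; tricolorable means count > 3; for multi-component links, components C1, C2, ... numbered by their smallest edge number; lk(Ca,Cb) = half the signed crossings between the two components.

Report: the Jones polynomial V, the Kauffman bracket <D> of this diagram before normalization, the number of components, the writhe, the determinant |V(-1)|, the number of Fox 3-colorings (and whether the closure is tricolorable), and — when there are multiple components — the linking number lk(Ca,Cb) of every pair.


V = q^-7 - 2q^-6 + 2q^-5 - 3q^-4 + 3q^-3 - 2q^-2 + 2q^-1
<D> = 2A^-8 - 2A^-4 + 3 - 3A^4 + 2A^8 - 2A^12 + A^16 (w = -4)
1 component over 8 crossings, w = -4
9 Fox colorings among 3^8, |V(-1)| = 15: tricolorable
why: w = -4 shifts under R1 moves; the (-A^3)^(4) factor cancels that in V
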